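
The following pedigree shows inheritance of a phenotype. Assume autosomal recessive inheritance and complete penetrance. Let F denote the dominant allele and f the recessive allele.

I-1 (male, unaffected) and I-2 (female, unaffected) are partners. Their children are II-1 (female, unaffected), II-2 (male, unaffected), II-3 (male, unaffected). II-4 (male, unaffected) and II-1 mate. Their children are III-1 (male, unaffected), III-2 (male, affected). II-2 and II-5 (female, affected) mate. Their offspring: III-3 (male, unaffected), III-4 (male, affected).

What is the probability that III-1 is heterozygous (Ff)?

II-4 is unaffected so carries F and passed f to III-2 (ff), so II-4 is Ff.
II-1 is unaffected so carries F and passed f to III-2 (ff), so II-1 is Ff.
Their cross gives offspring ratios 1/4 FF : 1/2 Ff : 1/4 ff. Conditioning on III-1 being unaffected, P(Ff) = 1/2 / 3/4 = 2/3.

2/3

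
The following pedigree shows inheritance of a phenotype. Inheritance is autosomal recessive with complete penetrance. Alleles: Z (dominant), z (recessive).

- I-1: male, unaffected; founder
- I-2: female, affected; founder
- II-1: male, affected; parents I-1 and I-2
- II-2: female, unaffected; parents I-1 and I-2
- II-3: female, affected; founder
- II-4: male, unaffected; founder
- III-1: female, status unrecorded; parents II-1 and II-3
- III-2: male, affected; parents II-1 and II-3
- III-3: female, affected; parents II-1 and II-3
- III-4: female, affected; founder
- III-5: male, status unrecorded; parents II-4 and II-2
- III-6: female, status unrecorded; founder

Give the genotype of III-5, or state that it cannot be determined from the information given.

III-5's phenotype is unrecorded, and no parent or child forces a single allele at both positions; consistent genotype assignments exist with III-5 as ZZ or Zz or zz.

cannot be determined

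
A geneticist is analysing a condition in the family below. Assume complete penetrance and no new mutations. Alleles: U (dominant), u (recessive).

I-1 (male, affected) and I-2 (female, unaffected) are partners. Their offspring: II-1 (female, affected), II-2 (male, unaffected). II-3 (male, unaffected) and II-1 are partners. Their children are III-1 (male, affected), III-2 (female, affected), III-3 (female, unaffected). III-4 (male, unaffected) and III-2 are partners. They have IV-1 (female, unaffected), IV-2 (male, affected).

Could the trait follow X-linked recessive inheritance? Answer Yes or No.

Under X-linked recessive, III-2 (affected, female) cannot arise from II-3 (unaffected) × II-1 (affected).

No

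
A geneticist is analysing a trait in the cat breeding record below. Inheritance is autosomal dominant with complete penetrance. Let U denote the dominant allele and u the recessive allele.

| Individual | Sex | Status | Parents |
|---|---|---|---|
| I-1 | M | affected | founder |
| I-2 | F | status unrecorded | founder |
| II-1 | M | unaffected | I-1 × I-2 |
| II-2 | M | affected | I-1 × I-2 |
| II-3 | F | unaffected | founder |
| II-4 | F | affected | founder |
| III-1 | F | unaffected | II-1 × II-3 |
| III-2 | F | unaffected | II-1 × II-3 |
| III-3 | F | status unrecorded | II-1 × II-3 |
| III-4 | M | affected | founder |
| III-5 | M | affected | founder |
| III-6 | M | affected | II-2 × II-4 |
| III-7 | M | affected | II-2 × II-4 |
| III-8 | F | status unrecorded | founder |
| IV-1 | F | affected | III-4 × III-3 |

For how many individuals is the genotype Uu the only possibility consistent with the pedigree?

Obligate heterozygotes: I-1 is affected so carries U and passed u to II-1 (uu), so I-1 is Uu; IV-1 is affected so carries U and received u from III-3 (uu), so IV-1 is Uu.
Every other individual is either homozygous by phenotype or has at least one consistent homozygous assignment, so the count is 2.

2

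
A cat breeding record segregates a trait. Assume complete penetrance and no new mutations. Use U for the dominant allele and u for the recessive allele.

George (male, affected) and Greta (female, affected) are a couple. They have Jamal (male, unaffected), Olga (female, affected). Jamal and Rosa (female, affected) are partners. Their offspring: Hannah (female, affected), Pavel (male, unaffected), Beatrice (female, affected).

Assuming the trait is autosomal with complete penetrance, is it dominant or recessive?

George and Greta are both affected yet have an unaffected child Jamal. Under a recessive model two affected parents are homozygous and every child would be affected, so the trait cannot be recessive.

dominant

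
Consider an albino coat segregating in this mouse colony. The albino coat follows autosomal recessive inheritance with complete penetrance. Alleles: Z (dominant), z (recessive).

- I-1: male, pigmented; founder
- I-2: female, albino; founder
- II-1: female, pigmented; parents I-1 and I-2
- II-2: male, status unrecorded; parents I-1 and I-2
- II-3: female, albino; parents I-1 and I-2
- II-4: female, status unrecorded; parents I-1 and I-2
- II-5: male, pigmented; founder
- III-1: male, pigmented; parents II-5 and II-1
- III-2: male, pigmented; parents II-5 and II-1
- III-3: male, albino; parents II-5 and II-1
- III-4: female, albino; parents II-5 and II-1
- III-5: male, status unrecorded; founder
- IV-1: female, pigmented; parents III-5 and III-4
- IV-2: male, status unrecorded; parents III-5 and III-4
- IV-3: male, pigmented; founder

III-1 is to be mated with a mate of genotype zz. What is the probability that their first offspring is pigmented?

II-5 is pigmented so carries Z and passed z to III-3 (zz), so II-5 is Zz.
II-1 is pigmented so carries Z and received z from I-2 (zz), so II-1 is Zz.
III-1 is a pigmented offspring of II-5 (Zz) × II-1 (Zz), whose cross gives 1/4 ZZ : 1/2 Zz : 1/4 zz; conditioning on being pigmented, III-1 is ZZ with probability 1/3, Zz with probability 2/3.
Summing over parental genotype combinations, P(offspring is pigmented) = 1/3·1 + 2/3·1/2 = 2/3.

2/3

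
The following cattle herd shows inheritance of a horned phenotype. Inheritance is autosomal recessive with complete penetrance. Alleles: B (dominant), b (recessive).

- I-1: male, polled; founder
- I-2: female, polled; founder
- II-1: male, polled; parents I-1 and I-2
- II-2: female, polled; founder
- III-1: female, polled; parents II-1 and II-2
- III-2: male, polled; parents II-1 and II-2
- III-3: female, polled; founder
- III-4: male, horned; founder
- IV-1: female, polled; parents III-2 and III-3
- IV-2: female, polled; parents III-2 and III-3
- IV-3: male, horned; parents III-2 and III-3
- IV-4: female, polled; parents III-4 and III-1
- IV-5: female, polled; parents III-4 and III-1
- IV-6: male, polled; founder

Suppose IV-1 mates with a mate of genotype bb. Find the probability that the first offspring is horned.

III-2 is polled so carries B and passed b to IV-3 (bb), so III-2 is Bb.
III-3 is polled so carries B and passed b to IV-3 (bb), so III-3 is Bb.
IV-1 is a polled offspring of III-2 (Bb) × III-3 (Bb), whose cross gives 1/4 BB : 1/2 Bb : 1/4 bb; conditioning on being polled, IV-1 is BB with probability 1/3, Bb with probability 2/3.
Summing over parental genotype combinations, P(offspring is horned) = 2/3·1/2 = 1/3.

1/3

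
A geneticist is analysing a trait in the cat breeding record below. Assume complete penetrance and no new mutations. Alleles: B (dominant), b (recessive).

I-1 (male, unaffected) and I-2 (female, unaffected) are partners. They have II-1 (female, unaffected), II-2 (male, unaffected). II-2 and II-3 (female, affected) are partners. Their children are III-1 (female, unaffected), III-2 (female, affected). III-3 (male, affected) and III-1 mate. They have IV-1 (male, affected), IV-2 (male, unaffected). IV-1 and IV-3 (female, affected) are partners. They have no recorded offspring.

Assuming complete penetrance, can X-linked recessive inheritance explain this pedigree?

Under X-linked recessive, III-2 (affected, female) cannot arise from II-2 (unaffected) × II-3 (affected).

No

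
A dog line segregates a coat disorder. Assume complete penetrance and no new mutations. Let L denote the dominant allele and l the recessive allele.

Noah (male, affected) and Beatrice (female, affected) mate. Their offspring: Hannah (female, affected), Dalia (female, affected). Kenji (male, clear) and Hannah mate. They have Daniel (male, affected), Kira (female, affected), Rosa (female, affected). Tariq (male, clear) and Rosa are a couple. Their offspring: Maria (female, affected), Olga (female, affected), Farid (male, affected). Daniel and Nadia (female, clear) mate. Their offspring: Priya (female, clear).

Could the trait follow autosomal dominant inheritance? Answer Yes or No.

Yes

A consistent assignment under autosomal dominant exists: Noah LL, Beatrice LL, Hannah LL, Dalia LL, Kenji ll, Daniel Ll, Kira Ll, Rosa Ll, Tariq ll, Nadia ll, Maria Ll, Olga Ll, Farid Ll, Priya ll.
In this assignment every recorded phenotype matches its genotype and every non-founder's genotype is obtainable from its parents' genotypes, so the pedigree is consistent.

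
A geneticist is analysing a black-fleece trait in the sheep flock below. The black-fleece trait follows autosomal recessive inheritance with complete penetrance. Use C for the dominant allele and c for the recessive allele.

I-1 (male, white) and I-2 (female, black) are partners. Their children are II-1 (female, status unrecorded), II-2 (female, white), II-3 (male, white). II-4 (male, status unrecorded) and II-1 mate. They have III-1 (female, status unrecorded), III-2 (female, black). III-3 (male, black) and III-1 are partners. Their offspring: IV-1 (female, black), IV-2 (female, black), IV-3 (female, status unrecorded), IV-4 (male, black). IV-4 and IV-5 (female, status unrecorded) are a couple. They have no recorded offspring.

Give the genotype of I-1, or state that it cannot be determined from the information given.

cannot be determined

I-1's phenotype allows CC or Cc, and no parent or child forces a single allele at both positions; consistent genotype assignments exist with I-1 as CC or Cc.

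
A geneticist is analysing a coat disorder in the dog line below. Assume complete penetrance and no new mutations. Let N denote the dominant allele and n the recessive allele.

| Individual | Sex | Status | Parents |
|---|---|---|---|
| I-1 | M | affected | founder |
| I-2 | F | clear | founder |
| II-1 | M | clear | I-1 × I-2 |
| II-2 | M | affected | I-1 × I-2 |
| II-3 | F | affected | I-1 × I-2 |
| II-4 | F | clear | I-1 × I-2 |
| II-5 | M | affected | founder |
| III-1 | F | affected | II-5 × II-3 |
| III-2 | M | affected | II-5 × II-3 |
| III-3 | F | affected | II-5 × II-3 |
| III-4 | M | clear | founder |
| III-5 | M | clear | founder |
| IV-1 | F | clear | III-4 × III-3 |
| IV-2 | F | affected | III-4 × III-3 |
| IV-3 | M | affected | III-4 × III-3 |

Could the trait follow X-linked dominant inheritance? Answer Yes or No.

Under X-linked dominant, II-2 (affected, male) cannot arise from I-1 (affected) × I-2 (clear).

No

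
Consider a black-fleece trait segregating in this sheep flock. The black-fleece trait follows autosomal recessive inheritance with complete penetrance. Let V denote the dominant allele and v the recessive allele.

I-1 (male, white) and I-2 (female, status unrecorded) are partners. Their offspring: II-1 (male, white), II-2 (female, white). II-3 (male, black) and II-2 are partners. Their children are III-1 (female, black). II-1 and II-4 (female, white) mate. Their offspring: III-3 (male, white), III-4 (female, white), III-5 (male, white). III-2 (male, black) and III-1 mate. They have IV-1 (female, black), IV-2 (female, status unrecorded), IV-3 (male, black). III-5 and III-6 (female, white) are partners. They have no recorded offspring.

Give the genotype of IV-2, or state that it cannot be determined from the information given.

vv

From phenotype alone, IV-2 is VV or Vv or vv.
IV-2 received v from III-2 (vv) and received v from III-1 (vv), so IV-2 is vv.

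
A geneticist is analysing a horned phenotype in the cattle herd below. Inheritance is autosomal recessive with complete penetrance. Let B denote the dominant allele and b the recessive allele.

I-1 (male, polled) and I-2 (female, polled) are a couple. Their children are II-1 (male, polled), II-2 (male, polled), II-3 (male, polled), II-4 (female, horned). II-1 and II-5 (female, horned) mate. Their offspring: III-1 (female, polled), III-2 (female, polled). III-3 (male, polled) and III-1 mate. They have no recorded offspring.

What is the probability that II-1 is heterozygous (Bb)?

1/3

I-1 is polled so carries B and passed b to II-4 (bb), so I-1 is Bb.
I-2 is polled so carries B and passed b to II-4 (bb), so I-2 is Bb.
Their cross gives offspring ratios 1/4 BB : 1/2 Bb : 1/4 bb. Conditioning on II-1 being polled, P(Bb) = 1/2 / 3/4 = 2/3 before taking II-1's own offspring into account.
II-5 is horned, so II-5 is bb.
Now use II-1's offspring. Probability of each recorded status — polled daughter III-1: 1/2 if II-1 is Bb, 1 if BB; polled daughter III-2: 1/2 if II-1 is Bb, 1 if BB.
Bayes: P(Bb) = 2/3·1/4 / (2/3·1/4 + 1/3·1) = 1/3.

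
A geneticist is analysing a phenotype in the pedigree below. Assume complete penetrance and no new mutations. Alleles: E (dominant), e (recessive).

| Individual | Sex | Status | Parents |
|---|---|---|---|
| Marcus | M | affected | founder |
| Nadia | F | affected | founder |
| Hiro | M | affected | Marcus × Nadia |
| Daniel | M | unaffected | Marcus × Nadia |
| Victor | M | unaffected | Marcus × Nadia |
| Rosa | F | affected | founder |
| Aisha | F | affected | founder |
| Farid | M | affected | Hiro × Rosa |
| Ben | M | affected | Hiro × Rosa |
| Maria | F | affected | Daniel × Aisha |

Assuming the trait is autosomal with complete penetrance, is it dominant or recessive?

dominant

Marcus and Nadia are both affected yet have an unaffected child Daniel. Under a recessive model two affected parents are homozygous and every child would be affected, so the trait cannot be recessive.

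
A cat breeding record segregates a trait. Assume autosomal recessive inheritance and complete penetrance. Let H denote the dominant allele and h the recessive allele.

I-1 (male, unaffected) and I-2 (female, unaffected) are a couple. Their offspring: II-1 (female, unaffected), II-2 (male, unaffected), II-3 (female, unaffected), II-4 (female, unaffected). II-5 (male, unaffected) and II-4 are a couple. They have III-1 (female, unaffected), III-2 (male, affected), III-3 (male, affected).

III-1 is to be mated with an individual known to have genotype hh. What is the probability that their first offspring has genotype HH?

0

II-5 is unaffected so carries H and passed h to III-2 (hh), so II-5 is Hh.
II-4 is unaffected so carries H and passed h to III-2 (hh), so II-4 is Hh.
III-1 is an unaffected offspring of II-5 (Hh) × II-4 (Hh), whose cross gives 1/4 HH : 1/2 Hh : 1/4 hh; conditioning on being unaffected, III-1 is HH with probability 1/3, Hh with probability 2/3.
Summing over parental genotype combinations, P(offspring has genotype HH) = 0 = 0.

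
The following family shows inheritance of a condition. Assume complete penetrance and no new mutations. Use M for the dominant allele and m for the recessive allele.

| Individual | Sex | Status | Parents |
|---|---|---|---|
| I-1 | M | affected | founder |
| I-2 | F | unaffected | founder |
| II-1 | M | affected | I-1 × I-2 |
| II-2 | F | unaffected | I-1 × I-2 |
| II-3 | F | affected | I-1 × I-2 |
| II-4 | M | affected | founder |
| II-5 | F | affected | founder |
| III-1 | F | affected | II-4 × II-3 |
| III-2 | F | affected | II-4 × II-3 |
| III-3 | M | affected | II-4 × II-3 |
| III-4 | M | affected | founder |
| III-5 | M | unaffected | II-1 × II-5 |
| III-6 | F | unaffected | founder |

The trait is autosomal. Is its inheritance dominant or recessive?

dominant

II-1 and II-5 are both affected yet have an unaffected child III-5. Under a recessive model two affected parents are homozygous and every child would be affected, so the trait cannot be recessive.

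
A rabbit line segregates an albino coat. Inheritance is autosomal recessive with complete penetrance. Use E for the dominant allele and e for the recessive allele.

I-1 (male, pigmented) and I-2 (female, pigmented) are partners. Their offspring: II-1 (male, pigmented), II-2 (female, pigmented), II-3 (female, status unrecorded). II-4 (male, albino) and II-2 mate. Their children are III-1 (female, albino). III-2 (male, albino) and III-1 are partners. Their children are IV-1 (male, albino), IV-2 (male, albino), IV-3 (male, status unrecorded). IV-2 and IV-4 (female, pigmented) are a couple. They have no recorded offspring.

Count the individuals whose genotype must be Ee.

Obligate heterozygotes: II-2 is pigmented so carries E and passed e to III-1 (ee), so II-2 is Ee.
Every other individual is either homozygous by phenotype or has at least one consistent homozygous assignment, so the count is 1.

1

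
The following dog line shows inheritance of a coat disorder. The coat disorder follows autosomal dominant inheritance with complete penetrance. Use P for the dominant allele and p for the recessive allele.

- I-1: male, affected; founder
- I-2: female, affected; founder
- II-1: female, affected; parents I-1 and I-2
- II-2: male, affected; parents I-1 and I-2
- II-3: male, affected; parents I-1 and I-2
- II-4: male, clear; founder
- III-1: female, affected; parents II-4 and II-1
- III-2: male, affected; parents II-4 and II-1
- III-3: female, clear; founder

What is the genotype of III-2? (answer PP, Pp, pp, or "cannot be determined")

Pp

From phenotype alone, III-2 is PP or Pp.
III-2 is affected so carries P and received p from II-4 (pp), so III-2 is Pp.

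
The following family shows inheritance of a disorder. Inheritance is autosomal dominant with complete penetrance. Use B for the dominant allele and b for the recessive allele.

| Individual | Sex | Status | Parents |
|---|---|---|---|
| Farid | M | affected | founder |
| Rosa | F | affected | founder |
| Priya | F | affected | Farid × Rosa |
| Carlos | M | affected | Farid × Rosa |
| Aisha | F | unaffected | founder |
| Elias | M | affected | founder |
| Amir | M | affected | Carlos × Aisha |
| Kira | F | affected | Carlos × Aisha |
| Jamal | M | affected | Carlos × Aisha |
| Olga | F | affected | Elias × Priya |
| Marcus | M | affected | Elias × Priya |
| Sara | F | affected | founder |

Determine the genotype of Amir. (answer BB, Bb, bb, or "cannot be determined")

Bb

From phenotype alone, Amir is BB or Bb.
Amir is affected so carries B and received b from Aisha (bb), so Amir is Bb.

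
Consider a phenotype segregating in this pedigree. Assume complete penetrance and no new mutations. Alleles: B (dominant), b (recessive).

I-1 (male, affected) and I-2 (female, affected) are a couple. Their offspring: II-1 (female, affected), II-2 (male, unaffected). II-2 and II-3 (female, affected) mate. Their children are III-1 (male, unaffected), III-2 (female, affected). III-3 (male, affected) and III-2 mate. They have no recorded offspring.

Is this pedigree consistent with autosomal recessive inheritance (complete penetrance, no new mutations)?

Under autosomal recessive, II-2 (unaffected, male) cannot arise from I-1 (affected) × I-2 (affected).

No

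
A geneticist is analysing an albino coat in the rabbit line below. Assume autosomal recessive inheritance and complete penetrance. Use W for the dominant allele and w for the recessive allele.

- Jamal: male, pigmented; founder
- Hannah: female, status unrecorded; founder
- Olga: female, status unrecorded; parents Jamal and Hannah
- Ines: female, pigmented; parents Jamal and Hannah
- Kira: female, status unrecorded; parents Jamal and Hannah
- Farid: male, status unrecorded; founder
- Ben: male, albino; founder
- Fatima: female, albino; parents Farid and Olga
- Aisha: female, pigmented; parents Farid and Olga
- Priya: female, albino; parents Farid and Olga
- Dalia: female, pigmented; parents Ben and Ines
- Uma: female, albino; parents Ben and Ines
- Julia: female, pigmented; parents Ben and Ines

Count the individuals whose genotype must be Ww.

Obligate heterozygotes: Ines is pigmented so carries W and passed w to Uma (ww), so Ines is Ww; Dalia is pigmented so carries W and received w from Ben (ww), so Dalia is Ww; Julia is pigmented so carries W and received w from Ben (ww), so Julia is Ww.
Every other individual is either homozygous by phenotype or has at least one consistent homozygous assignment, so the count is 3.

3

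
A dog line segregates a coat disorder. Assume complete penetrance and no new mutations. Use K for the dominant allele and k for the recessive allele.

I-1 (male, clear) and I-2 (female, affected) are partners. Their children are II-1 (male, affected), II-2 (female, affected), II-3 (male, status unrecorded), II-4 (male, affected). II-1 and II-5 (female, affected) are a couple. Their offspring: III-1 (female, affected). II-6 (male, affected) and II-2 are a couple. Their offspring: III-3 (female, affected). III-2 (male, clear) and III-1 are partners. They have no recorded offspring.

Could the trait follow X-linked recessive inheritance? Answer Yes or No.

Under X-linked recessive, II-2 (affected, female) cannot arise from I-1 (clear) × I-2 (affected).

No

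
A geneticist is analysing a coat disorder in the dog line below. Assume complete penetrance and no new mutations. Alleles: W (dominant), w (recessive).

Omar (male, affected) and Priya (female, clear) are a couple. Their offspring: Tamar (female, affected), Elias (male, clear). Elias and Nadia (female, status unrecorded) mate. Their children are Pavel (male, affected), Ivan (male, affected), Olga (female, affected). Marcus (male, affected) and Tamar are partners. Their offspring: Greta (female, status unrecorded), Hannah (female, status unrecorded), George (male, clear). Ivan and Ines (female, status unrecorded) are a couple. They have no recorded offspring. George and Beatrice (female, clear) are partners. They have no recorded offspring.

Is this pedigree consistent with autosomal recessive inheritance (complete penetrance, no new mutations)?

Under autosomal recessive, George (clear, male) cannot arise from Marcus (affected) × Tamar (affected).

No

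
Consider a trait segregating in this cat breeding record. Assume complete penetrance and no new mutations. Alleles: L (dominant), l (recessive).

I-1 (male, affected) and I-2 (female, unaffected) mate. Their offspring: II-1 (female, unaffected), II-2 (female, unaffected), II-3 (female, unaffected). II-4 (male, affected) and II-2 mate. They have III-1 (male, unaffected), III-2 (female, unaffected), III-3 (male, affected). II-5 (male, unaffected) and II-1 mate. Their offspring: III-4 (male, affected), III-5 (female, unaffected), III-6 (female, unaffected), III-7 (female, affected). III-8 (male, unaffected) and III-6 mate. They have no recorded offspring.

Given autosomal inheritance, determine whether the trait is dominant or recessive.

recessive

II-5 and II-1 are both unaffected yet have an affected child III-4. Under dominance, an affected child requires at least one affected parent, so the trait cannot be dominant.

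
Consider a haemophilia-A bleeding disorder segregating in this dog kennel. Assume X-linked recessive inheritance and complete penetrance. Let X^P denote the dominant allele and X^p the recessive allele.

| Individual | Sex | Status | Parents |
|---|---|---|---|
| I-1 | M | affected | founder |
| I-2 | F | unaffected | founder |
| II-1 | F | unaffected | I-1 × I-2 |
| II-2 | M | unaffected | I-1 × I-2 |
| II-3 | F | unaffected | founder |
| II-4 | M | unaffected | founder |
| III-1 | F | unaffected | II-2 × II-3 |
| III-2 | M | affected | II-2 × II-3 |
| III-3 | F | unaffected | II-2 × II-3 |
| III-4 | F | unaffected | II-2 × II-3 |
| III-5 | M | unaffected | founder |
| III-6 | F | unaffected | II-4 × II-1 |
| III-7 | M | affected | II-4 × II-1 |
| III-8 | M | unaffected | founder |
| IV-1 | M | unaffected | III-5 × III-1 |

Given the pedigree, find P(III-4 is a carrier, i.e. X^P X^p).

II-2 is unaffected, so II-2 is X^P Y.
II-3 is unaffected so carries P and passed p to III-2 (X^p Y), so II-3 is X^P X^p.
Their cross gives offspring ratios 1/2 X^P X^P : 1/2 X^P X^p. Conditioning on III-4 being unaffected, P(X^P X^p) = 1/2 / 1 = 1/2.

1/2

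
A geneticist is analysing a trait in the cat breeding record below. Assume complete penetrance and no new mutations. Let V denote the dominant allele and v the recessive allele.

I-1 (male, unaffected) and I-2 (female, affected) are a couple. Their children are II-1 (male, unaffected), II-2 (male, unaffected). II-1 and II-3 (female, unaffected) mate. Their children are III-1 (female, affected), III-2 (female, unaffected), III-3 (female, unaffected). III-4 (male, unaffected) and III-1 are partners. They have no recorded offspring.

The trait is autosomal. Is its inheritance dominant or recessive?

recessive

II-1 and II-3 are both unaffected yet have an affected child III-1. Under dominance, an affected child requires at least one affected parent, so the trait cannot be dominant.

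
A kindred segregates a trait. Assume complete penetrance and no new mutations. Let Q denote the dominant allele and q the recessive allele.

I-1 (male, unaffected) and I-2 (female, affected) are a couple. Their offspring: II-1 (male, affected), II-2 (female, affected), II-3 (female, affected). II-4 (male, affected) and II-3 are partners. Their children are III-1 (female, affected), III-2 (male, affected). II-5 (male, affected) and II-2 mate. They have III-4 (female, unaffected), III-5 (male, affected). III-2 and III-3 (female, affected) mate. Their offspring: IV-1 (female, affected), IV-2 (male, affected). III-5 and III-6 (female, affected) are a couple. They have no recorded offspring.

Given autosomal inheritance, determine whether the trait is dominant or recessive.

dominant

II-5 and II-2 are both affected yet have an unaffected child III-4. Under a recessive model two affected parents are homozygous and every child would be affected, so the trait cannot be recessive.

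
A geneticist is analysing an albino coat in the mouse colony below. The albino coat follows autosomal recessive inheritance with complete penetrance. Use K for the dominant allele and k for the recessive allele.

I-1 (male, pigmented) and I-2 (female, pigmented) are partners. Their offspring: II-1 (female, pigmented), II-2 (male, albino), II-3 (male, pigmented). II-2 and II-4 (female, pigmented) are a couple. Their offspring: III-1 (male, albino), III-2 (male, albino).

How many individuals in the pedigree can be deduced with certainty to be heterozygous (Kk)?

Obligate heterozygotes: I-1 is pigmented so carries K and passed k to II-2 (kk), so I-1 is Kk; I-2 is pigmented so carries K and passed k to II-2 (kk), so I-2 is Kk; II-4 is pigmented so carries K and passed k to III-1 (kk), so II-4 is Kk.
Every other individual is either homozygous by phenotype or has at least one consistent homozygous assignment, so the count is 3.

3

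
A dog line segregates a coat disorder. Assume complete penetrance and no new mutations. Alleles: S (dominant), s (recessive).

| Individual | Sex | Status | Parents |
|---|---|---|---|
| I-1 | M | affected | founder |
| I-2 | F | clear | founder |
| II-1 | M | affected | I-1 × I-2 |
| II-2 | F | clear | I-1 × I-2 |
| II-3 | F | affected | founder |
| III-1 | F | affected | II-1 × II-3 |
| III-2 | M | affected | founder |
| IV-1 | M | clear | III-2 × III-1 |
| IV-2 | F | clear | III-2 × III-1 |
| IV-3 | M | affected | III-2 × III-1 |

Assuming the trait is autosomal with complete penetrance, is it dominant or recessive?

III-2 and III-1 are both affected yet have a clear child IV-1. Under a recessive model two affected parents are homozygous and every child would be affected, so the trait cannot be recessive.

dominant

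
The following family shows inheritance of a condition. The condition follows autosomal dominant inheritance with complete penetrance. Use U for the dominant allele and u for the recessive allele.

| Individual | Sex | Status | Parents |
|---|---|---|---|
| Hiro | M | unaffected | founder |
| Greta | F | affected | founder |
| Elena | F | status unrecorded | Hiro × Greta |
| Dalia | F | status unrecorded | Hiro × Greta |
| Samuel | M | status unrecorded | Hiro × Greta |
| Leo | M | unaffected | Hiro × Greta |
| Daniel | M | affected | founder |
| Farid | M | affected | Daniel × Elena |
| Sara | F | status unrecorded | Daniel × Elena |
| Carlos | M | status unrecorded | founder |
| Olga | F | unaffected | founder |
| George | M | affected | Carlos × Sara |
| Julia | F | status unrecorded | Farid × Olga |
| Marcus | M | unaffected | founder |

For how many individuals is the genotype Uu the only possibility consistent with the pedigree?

Obligate heterozygotes: Greta is affected so carries U and passed u to Leo (uu), so Greta is Uu.
Every other individual is either homozygous by phenotype or has at least one consistent homozygous assignment, so the count is 1.

1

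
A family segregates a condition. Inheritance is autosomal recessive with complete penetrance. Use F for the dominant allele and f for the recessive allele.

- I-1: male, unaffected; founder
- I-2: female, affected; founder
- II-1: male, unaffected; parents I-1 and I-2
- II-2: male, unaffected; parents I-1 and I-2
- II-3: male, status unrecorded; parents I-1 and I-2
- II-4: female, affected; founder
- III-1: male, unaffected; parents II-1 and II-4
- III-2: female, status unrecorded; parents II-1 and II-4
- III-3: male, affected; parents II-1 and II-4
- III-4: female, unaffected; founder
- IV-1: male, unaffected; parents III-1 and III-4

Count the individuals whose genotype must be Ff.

Obligate heterozygotes: II-1 is unaffected so carries F and received f from I-2 (ff), so II-1 is Ff; II-2 is unaffected so carries F and received f from I-2 (ff), so II-2 is Ff; III-1 is unaffected so carries F and received f from II-4 (ff), so III-1 is Ff.
Every other individual is either homozygous by phenotype or has at least one consistent homozygous assignment, so the count is 3.

3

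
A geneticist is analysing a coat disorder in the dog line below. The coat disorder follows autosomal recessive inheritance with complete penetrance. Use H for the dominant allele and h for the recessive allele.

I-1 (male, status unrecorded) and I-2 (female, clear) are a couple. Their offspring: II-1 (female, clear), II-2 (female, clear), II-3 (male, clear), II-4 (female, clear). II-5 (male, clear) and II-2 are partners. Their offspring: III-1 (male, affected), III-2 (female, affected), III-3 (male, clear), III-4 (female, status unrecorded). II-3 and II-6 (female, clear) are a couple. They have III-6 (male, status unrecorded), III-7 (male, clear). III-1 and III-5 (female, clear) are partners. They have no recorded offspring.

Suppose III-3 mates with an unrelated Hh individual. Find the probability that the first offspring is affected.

II-5 is clear so carries H and passed h to III-1 (hh), so II-5 is Hh.
II-2 is clear so carries H and passed h to III-1 (hh), so II-2 is Hh.
III-3 is a clear offspring of II-5 (Hh) × II-2 (Hh), whose cross gives 1/4 HH : 1/2 Hh : 1/4 hh; conditioning on being clear, III-3 is HH with probability 1/3, Hh with probability 2/3.
Summing over parental genotype combinations, P(offspring is affected) = 2/3·1/4 = 1/6.

1/6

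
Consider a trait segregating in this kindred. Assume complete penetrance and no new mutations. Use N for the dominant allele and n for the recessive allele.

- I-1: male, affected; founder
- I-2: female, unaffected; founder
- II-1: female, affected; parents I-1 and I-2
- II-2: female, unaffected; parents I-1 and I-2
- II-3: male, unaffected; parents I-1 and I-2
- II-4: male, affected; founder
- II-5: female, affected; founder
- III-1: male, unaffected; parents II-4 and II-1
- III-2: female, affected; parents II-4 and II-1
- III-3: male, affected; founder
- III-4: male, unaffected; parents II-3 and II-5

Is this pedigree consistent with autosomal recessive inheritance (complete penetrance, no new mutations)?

No

Under autosomal recessive, III-1 (unaffected, male) cannot arise from II-4 (affected) × II-1 (affected).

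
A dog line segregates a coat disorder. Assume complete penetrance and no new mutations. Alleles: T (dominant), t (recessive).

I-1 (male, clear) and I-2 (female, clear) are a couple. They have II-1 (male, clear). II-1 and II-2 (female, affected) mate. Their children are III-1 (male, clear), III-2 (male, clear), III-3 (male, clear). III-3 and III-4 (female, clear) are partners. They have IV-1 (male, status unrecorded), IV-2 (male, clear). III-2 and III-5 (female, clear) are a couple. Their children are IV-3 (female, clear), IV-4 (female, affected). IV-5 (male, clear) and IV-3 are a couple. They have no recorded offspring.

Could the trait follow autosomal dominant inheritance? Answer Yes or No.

No

Under autosomal dominant, IV-4 (affected, female) cannot arise from III-2 (clear) × III-5 (clear).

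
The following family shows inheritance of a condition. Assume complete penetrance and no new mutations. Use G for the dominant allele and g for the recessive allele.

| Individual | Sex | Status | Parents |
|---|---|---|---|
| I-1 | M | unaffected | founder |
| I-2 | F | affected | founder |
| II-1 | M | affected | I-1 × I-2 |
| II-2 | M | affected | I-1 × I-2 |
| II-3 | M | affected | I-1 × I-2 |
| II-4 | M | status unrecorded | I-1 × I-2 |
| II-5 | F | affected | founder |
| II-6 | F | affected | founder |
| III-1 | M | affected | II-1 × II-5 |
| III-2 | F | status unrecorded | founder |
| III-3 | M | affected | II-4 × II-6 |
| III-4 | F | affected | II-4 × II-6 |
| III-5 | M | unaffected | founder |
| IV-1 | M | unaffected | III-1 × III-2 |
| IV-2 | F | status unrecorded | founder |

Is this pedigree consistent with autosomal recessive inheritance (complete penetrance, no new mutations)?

A consistent assignment under autosomal recessive exists: I-1 Gg, I-2 gg, II-1 gg, II-2 gg, II-3 gg, II-4 Gg, II-5 gg, II-6 gg, III-1 gg, III-2 GG, III-3 gg, III-4 gg, III-5 GG, IV-1 Gg, IV-2 GG.
In this assignment every recorded phenotype matches its genotype and every non-founder's genotype is obtainable from its parents' genotypes, so the pedigree is consistent.

Yes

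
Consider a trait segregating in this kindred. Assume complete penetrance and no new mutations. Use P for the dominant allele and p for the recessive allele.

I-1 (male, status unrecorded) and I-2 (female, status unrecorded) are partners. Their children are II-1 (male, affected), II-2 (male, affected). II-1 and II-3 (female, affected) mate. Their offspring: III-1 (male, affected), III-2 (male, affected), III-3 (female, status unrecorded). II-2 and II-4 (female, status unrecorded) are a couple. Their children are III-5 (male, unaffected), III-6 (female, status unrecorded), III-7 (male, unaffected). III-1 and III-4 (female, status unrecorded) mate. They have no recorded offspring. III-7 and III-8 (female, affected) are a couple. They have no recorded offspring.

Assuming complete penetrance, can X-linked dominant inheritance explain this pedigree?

Yes

A consistent assignment under X-linked dominant exists: I-1 X^P Y, I-2 X^P X^P, II-1 X^P Y, II-2 X^P Y, II-3 X^P X^P, II-4 X^P X^p, III-1 X^P Y, III-2 X^P Y, III-3 X^P X^P, III-4 X^P X^P, III-5 X^p Y, III-6 X^P X^P, III-7 X^p Y, III-8 X^P X^P.
In this assignment every recorded phenotype matches its genotype and every non-founder's genotype is obtainable from its parents' genotypes, so the pedigree is consistent.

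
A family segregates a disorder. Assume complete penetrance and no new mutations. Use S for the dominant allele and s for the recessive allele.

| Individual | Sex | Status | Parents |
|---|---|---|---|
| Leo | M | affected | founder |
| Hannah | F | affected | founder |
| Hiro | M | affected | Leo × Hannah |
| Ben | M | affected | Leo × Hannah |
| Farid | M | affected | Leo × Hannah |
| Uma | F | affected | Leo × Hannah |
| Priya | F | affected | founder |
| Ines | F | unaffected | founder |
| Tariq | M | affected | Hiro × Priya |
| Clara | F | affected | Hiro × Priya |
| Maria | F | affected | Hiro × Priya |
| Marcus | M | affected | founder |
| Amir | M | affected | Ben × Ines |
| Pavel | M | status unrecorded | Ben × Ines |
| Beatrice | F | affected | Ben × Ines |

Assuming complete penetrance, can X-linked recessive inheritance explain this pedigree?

Yes

A consistent assignment under X-linked recessive exists: Leo X^s Y, Hannah X^s X^s, Hiro X^s Y, Ben X^s Y, Farid X^s Y, Uma X^s X^s, Priya X^s X^s, Ines X^S X^s, Tariq X^s Y, Clara X^s X^s, Maria X^s X^s, Marcus X^s Y, Amir X^s Y, Pavel X^S Y, Beatrice X^s X^s.
In this assignment every recorded phenotype matches its genotype and every non-founder's genotype is obtainable from its parents' genotypes, so the pedigree is consistent.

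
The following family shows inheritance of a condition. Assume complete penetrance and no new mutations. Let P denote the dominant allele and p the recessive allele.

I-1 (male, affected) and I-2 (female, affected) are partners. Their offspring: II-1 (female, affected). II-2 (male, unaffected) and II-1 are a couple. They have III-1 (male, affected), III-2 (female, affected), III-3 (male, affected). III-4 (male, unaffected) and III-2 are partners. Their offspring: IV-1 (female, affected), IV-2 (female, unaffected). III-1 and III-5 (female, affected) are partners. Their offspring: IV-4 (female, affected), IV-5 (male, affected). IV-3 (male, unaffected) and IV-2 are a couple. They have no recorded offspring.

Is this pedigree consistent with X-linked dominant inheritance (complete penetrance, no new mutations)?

Yes

A consistent assignment under X-linked dominant exists: I-1 X^P Y, I-2 X^P X^P, II-1 X^P X^P, II-2 X^p Y, III-1 X^P Y, III-2 X^P X^p, III-3 X^P Y, III-4 X^p Y, III-5 X^P X^P, IV-1 X^P X^p, IV-2 X^p X^p, IV-3 X^p Y, IV-4 X^P X^P, IV-5 X^P Y.
In this assignment every recorded phenotype matches its genotype and every non-founder's genotype is obtainable from its parents' genotypes, so the pedigree is consistent.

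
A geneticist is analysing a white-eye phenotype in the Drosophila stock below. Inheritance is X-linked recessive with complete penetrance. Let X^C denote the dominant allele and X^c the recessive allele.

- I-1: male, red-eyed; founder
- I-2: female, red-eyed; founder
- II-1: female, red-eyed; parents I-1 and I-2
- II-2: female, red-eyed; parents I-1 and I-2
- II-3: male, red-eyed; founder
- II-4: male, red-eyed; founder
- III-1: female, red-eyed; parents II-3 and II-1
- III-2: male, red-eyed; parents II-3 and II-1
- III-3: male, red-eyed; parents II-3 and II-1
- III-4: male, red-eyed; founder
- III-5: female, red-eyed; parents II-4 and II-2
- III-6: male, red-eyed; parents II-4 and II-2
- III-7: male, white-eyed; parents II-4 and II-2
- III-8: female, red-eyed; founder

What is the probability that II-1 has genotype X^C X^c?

1/5

I-1 is red-eyed, so I-1 is X^C Y.
I-2 is red-eyed so carries C and passed c to II-2 (X^C X^c, whose C came from I-1), so I-2 is X^C X^c.
Their cross gives offspring ratios 1/2 X^C X^C : 1/2 X^C X^c. Conditioning on II-1 being red-eyed, P(X^C X^c) = 1/2 / 1 = 1/2 before taking II-1's own offspring into account.
II-3 is red-eyed, so II-3 is X^C Y.
Now use II-1's offspring. Probability of each recorded status — red-eyed son III-2: 1/2 if II-1 is X^C X^c, 1 if X^C X^C; red-eyed son III-3: 1/2 if II-1 is X^C X^c, 1 if X^C X^C. (III-1: equally likely either way, so uninformative.)
Bayes: P(X^C X^c) = 1/2·1/4 / (1/2·1/4 + 1/2·1) = 1/5.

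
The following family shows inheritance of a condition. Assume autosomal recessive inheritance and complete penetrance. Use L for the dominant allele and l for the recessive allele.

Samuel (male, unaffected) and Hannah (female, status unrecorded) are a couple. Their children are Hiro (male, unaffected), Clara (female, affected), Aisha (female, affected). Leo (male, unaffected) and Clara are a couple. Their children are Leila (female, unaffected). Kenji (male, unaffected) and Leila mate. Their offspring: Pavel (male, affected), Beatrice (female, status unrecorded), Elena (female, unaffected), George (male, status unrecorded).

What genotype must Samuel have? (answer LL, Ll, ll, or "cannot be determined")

From phenotype alone, Samuel is LL or Ll.
Samuel is unaffected so carries L and passed l to Clara (ll), so Samuel is Ll.

Ll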